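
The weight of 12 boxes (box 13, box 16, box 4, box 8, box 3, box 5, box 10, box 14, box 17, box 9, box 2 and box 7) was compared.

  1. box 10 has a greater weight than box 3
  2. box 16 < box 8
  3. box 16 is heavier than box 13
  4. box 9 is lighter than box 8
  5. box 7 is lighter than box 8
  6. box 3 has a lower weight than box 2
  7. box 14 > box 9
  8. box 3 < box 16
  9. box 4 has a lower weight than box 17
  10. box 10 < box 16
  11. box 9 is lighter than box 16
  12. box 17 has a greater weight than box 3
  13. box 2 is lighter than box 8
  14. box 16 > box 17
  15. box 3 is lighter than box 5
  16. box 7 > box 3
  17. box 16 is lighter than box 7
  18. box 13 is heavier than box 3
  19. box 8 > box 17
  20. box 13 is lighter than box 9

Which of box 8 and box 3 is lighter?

box 3 < box 13 < box 9 < box 16 < box 7 < box 8, by transitivity through box 13, box 9, box 16, box 7.
So box 3 < box 8; box 3 is the lighter of the two.

box 3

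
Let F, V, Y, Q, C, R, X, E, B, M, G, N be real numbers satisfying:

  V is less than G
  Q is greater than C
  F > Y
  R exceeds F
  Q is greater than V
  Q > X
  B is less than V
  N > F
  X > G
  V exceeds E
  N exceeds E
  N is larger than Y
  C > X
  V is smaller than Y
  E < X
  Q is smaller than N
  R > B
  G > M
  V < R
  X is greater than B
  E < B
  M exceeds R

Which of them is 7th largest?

Chaining the given pairs: E < B < V < Y < F < R < M < G < X < C < Q < N.
The 7th largest is R.

R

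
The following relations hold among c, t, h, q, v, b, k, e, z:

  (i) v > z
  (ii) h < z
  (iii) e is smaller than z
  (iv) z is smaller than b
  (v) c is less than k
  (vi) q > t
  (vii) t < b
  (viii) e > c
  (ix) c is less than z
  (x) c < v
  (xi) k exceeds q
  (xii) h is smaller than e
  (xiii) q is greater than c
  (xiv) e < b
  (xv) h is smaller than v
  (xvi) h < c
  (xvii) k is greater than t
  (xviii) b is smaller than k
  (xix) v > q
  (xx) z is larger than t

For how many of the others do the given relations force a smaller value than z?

From z the given relations immediately reach t, h, c, e.
Nothing else is reachable below z; 4 in all.

4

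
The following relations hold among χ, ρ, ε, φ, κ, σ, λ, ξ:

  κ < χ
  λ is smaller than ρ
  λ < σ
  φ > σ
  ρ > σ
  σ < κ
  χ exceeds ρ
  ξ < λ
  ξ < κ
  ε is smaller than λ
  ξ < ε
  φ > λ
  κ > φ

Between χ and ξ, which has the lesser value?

ξ

ξ < ε < λ < σ < φ < κ < χ, by transitivity through ε, λ, σ, φ, κ.
So ξ < χ; ξ is the smaller of the two.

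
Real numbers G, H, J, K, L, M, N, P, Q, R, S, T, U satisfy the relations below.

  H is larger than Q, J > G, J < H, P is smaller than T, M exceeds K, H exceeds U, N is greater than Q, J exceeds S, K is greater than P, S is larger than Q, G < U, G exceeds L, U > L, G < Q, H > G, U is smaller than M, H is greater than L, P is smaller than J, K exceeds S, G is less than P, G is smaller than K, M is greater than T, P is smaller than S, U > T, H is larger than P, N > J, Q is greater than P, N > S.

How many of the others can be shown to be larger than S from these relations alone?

5

The elements the relations force above S are J, N, H, K, M — no chain reaches any other.
That is 5.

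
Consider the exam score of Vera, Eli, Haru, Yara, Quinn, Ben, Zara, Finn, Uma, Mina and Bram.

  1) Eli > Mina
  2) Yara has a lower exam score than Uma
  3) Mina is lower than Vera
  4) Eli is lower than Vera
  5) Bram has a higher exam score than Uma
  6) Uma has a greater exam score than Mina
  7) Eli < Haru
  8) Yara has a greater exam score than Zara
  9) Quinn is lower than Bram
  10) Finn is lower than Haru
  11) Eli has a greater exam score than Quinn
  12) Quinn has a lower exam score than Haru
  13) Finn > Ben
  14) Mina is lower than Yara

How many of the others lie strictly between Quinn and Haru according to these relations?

The relations place Quinn below Haru. An element lies strictly between them when it is forced above Quinn and also forced below Haru.
Above Quinn: {Eli, Bram, Vera}. Below Haru: {Ben, Mina, Finn, Eli}.
Intersection: {Eli} — 1.

1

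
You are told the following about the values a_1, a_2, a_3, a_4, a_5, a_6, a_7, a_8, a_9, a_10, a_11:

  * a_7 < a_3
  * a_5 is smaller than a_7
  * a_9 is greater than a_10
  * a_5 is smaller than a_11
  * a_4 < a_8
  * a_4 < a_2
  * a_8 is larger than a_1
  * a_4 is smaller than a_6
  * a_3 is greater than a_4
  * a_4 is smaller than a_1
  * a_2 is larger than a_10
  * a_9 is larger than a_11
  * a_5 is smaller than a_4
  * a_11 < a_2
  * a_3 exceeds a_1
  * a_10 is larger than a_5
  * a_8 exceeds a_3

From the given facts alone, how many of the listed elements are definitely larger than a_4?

5

The elements the relations force above a_4 are a_6, a_2, a_1, a_3, a_8 — no chain reaches any other.
That is 5.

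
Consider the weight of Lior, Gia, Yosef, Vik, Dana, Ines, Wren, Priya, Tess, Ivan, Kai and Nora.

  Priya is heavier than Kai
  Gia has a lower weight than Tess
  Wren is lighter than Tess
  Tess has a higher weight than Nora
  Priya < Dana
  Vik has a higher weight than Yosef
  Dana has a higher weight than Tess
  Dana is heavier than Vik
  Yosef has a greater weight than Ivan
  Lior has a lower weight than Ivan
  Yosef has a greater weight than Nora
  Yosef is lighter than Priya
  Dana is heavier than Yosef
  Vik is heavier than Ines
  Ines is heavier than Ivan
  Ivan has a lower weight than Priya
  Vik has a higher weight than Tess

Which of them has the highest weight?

Chaining downward from Dana: directly below it, Tess, Yosef, Vik, Priya; then Wren, Nora, Kai, Gia, Ivan, Ines; then Lior.
That covers every other element, and nothing is given above Dana, so Dana is the highest weight.

Dana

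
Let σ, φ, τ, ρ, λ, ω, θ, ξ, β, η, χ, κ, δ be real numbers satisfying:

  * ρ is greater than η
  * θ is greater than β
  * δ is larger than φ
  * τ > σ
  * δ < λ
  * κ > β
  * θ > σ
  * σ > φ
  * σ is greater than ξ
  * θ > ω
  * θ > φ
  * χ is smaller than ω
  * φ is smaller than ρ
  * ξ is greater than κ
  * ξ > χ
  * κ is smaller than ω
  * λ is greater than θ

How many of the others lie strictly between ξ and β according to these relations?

Chaining upward from β reaches: κ, σ, ω, τ, θ, λ.
Chaining downward from ξ reaches: χ, κ.
Strictly between β and ξ are those in both lists: κ — 1 element.

1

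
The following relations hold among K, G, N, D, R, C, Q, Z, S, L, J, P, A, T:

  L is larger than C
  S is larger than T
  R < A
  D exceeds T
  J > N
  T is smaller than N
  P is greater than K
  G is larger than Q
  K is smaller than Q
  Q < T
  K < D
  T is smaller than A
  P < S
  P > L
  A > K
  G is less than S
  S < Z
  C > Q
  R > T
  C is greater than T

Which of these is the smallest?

Chaining upward from K: directly above it, Q, D, P, A; then T, C, G, S; then N, R, L, Z; then J.
That covers every other element, and nothing is given below K, so K is the smallest.

K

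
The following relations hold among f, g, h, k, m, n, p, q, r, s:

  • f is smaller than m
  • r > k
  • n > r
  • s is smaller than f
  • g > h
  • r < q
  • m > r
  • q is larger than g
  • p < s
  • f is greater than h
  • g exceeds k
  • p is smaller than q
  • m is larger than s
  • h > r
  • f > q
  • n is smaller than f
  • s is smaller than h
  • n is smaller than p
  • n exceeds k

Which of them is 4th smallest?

Piecing the relations together gives one ordering: k < r < n < p < s < h < g < q < f < m.
Counting 4 from the smallest end gives p.

p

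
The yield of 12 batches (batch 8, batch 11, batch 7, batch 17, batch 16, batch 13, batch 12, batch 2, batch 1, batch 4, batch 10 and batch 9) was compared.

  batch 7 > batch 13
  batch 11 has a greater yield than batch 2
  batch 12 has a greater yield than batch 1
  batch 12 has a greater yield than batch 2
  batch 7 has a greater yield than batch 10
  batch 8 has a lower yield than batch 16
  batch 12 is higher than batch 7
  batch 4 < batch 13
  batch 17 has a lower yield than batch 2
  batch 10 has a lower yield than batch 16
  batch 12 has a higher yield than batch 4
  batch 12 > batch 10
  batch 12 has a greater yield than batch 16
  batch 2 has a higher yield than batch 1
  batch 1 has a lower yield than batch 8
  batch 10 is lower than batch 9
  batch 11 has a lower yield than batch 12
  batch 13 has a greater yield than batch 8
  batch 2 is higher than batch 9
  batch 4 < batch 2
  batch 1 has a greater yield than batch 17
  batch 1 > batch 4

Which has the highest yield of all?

Chaining downward from batch 12: directly below it, batch 4, batch 1, batch 10, batch 2, batch 16, batch 7, batch 11; then batch 17, batch 8, batch 9, batch 13.
That covers every other element, and nothing is given above batch 12, so batch 12 is the highest yield.

batch 12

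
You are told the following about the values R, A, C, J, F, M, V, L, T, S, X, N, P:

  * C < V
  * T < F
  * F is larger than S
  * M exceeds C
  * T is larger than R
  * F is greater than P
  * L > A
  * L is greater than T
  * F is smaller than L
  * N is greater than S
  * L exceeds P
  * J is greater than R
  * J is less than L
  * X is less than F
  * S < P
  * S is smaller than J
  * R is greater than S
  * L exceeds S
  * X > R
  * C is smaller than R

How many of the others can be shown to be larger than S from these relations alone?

From S the given relations immediately reach R, N, J, P, F, L.
From those, X, T — 8 in total.
Nothing else is reachable above S; 8 in all.

8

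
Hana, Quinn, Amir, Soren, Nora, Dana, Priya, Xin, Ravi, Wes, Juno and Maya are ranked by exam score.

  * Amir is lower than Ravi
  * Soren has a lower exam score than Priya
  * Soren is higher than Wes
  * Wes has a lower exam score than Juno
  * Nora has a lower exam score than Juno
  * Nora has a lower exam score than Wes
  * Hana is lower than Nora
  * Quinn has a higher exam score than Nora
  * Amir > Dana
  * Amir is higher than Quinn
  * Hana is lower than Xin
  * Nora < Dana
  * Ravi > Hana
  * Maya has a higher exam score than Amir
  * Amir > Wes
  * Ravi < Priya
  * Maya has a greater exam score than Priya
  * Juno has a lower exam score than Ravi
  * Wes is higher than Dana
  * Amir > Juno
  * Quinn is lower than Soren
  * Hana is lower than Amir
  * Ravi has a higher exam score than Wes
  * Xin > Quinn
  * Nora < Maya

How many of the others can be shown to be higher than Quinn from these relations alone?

6

The elements the relations force above Quinn are Xin, Soren, Amir, Ravi, Priya, Maya — no chain reaches any other.
That is 6.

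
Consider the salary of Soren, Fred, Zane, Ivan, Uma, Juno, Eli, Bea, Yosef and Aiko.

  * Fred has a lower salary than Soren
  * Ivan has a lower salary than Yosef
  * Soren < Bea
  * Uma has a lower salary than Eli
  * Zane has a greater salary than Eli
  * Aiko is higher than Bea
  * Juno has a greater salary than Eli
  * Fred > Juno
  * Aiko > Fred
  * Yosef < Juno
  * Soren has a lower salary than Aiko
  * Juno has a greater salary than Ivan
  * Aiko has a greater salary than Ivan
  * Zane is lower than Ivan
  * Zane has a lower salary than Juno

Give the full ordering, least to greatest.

Uma < Eli < Zane < Ivan < Yosef < Juno < Fred < Soren < Bea < Aiko

Each adjacent pair is fixed by a given relation: Uma < Eli; Eli < Zane; Zane < Ivan; Ivan < Yosef; Yosef < Juno; Juno < Fred; Fred < Soren; Soren < Bea; Bea < Aiko. Chaining them end to end gives the full order.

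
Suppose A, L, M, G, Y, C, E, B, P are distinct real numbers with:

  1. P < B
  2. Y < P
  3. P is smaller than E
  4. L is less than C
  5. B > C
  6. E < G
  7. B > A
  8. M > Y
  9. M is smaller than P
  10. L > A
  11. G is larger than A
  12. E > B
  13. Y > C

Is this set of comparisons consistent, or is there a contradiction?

The single ordering A < L < C < Y < M < P < B < E < G satisfies every listed relation, so no contradiction arises.

consistent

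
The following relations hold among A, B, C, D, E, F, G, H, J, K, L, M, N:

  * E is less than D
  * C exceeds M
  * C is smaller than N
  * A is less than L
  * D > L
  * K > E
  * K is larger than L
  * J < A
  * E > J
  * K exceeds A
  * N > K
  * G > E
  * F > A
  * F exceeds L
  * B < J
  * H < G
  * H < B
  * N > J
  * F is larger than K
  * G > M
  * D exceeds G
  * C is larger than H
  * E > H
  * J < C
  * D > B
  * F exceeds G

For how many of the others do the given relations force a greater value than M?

5

From M the given relations immediately reach C, G.
From those, N, D, F — 5 in total.
No other element is forced above M by the given relations, so the count is 5.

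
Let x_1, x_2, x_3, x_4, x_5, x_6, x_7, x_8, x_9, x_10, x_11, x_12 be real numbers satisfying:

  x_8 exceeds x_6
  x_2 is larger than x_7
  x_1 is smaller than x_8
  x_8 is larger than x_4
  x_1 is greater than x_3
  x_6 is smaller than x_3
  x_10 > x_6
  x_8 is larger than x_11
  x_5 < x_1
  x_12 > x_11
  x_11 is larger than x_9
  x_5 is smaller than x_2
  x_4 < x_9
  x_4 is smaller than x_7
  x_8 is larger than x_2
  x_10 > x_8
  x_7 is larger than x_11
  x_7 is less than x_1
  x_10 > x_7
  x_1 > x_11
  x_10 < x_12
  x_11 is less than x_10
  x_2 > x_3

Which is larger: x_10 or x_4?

x_4 < x_9 and x_9 < x_11 give x_4 < x_11.
Then x_11 < x_1 extends the chain to x_1.
With x_1 < x_8: x_4 < x_9 < x_11 < x_1 < x_8.
With x_8 < x_10: x_4 < x_9 < x_11 < x_1 < x_8 < x_10.
So x_4 < x_10; x_10 is the larger of the two.

x_10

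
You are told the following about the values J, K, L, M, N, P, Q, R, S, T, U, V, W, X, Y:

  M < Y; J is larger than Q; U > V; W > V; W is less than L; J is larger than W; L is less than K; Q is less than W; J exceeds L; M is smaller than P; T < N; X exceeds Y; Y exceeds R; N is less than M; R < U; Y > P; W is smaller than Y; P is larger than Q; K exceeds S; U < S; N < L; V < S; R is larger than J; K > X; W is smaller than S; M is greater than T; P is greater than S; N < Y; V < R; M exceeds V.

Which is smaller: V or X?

V

V < W < L < J < R < U < S < P < Y < X, by transitivity through W, L, J, R, U, S, P, Y.
So V < X; V is the smaller of the two.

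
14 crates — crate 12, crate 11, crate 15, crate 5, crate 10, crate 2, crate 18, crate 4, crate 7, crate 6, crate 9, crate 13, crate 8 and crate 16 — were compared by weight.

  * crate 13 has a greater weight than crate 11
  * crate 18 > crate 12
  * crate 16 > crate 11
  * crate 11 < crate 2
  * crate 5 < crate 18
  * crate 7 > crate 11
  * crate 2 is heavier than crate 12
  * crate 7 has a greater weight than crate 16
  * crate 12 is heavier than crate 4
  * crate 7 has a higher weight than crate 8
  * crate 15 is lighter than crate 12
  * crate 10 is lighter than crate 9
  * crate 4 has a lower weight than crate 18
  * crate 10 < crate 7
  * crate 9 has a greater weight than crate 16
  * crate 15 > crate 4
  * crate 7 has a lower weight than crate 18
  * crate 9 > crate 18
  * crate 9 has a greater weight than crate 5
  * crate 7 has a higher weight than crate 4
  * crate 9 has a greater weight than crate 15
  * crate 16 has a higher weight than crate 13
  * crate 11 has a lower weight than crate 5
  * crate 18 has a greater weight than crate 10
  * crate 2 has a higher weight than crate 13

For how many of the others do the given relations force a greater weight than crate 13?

5

From crate 13 the given relations immediately reach crate 16, crate 2.
From those, crate 7, crate 9 — 4 in total.
From those, crate 18 — 5 in total.
Nothing else is reachable above crate 13; 5 in all.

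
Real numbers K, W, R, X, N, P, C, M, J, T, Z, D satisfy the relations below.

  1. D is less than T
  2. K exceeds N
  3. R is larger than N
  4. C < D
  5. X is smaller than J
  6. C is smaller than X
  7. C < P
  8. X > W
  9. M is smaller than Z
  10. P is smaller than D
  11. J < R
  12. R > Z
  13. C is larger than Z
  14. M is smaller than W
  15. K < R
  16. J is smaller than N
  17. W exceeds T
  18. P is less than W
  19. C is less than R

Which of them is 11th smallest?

The consecutive relations fix a unique order: M < Z < C < P < D < T < W < X < J < N < K < R.
Counting 11 from the smallest end gives K.

K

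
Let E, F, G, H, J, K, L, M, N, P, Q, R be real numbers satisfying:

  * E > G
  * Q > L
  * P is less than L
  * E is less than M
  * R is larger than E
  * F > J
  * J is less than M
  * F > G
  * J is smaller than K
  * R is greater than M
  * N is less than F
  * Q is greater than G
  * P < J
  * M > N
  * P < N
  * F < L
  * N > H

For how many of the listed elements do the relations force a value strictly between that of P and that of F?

Chaining upward from P reaches: J, N, K, L, M, R, Q.
Chaining downward from F reaches: G, H, J, N.
Strictly between P and F are those in both lists: J, N — 2 elements.

2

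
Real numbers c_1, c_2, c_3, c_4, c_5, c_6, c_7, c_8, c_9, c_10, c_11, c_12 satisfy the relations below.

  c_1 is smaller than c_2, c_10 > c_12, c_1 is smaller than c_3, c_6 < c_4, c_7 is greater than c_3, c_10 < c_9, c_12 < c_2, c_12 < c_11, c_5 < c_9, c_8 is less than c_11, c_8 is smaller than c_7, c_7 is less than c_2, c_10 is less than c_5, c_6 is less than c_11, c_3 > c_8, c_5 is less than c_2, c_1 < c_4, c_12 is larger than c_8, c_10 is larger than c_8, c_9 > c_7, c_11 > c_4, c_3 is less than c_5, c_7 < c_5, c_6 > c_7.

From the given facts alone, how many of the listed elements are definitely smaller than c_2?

7

The elements the relations force below c_2 are c_8, c_12, c_1, c_3, c_7, c_10, c_5 — no chain reaches any other.
That is 7.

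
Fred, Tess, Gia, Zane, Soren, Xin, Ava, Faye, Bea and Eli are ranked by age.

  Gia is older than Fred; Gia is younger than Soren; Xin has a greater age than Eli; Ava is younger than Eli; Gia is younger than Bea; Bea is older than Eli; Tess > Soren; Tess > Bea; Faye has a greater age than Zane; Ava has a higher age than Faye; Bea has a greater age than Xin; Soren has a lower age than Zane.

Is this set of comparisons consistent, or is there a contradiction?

consistent

The single ordering Fred < Gia < Soren < Zane < Faye < Ava < Eli < Xin < Bea < Tess satisfies every listed relation, so no contradiction arises.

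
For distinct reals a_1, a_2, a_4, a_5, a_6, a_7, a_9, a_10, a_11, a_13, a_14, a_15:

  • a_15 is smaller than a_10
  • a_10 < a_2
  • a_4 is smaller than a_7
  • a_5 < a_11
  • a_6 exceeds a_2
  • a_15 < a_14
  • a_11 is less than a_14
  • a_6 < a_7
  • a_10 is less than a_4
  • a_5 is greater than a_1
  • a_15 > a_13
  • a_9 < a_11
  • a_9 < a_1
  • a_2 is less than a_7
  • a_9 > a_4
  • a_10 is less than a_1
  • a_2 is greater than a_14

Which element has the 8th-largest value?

a_9

Piecing the relations together gives one ordering: a_13 < a_15 < a_10 < a_4 < a_9 < a_1 < a_5 < a_11 < a_14 < a_2 < a_6 < a_7.
Counting 8 from the largest end gives a_9.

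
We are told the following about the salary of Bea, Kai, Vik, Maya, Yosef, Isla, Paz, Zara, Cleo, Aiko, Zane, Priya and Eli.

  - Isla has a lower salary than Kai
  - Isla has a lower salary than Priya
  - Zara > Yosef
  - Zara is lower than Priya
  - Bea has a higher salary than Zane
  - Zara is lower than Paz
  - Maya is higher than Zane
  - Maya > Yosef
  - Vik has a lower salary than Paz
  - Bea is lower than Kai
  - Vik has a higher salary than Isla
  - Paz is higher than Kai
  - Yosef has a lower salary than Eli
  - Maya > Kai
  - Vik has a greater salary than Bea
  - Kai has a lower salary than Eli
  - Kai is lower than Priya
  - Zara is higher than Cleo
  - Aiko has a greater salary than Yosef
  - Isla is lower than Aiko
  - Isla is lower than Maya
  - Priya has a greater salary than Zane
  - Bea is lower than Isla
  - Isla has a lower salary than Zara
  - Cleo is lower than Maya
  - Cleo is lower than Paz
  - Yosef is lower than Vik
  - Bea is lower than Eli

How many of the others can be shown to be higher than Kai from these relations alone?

4

The elements the relations force above Kai are Maya, Eli, Paz, Priya — no chain reaches any other.
That is 4.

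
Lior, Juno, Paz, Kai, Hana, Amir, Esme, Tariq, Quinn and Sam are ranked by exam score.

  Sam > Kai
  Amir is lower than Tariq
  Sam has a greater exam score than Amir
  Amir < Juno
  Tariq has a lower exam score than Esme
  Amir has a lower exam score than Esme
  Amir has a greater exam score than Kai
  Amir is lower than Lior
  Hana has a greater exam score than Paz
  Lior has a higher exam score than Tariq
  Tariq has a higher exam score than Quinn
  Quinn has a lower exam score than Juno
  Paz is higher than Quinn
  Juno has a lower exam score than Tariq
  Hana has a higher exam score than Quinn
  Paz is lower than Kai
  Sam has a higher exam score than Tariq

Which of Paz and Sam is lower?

Paz < Kai and Kai < Amir give Paz < Amir.
Then Amir < Juno extends the chain to Juno.
With Juno < Tariq: Paz < Kai < Amir < Juno < Tariq.
Then Tariq < Sam extends the chain to Sam.
So Paz < Sam; Paz is the lower of the two.

Paz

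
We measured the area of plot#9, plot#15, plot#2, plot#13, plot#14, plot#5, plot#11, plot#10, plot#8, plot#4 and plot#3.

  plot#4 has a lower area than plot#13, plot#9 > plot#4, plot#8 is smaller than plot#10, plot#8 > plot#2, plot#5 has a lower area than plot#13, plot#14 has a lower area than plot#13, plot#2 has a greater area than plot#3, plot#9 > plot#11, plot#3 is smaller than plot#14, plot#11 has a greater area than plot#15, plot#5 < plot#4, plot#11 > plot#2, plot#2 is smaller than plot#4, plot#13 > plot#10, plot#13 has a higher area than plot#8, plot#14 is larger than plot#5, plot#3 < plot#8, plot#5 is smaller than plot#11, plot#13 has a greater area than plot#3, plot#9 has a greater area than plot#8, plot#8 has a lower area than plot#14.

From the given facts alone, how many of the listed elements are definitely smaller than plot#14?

4

From plot#14 the given relations immediately reach plot#5, plot#3, plot#8.
From those, plot#2 — 4 in total.
Nothing else is reachable below plot#14; 4 in all.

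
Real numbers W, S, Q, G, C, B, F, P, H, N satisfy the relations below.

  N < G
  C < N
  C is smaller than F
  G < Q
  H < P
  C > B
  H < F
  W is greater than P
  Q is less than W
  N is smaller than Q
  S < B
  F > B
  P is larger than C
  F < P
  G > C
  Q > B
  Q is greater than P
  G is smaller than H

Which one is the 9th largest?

B

Chaining the given pairs: S < B < C < N < G < H < F < P < Q < W.
Counting 9 from the largest end gives B.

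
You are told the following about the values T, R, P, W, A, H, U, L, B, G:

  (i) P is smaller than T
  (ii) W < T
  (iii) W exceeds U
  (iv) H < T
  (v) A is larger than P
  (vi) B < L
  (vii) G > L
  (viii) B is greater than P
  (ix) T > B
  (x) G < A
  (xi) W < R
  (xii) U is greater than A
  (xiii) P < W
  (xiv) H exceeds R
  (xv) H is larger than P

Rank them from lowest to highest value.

Nothing is placed below P, so it is least; from there P < B; B < L; L < G; G < A; A < U; U < W; W < R; R < H; H < T, each given directly.

P < B < L < G < A < U < W < R < H < T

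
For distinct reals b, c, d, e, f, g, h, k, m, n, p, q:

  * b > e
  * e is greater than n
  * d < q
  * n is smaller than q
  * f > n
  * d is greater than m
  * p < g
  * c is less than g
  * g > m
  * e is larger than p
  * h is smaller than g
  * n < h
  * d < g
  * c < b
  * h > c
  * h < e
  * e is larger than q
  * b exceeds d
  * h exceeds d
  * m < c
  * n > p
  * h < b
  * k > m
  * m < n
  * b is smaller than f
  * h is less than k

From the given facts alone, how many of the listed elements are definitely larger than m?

10

Directly above m: n, d, c, g, k.
One step further: h, q, e, b, f (10 so far).
Nothing else is reachable above m; 10 in all.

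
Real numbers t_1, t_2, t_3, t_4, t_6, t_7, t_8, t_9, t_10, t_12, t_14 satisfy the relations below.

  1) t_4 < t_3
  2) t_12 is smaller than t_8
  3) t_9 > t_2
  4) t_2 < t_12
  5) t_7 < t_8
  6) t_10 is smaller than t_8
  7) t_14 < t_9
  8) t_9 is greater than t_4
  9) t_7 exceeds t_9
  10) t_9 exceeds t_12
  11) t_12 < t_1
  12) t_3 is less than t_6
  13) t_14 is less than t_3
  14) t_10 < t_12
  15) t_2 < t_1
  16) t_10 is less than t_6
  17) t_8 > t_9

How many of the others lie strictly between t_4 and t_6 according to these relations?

1

Chaining upward from t_4 reaches: t_3, t_9, t_7, t_8.
Chaining downward from t_6 reaches: t_14, t_10, t_3.
Strictly between t_4 and t_6 are those in both lists: t_3 — 1 element.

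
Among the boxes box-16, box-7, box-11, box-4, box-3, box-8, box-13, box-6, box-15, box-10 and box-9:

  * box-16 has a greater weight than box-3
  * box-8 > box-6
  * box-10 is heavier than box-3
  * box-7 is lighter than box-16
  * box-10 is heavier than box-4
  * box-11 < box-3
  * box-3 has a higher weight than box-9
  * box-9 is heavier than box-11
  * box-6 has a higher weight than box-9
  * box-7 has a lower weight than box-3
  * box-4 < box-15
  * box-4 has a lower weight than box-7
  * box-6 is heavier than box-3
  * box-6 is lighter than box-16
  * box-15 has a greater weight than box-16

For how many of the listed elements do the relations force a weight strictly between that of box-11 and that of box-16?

Chaining upward from box-11 reaches: box-9, box-3, box-6, box-8, box-10, box-15.
Chaining downward from box-16 reaches: box-4, box-9, box-7, box-3, box-6.
Strictly between box-11 and box-16 are those in both lists: box-9, box-3, box-6 — 3 elements.

3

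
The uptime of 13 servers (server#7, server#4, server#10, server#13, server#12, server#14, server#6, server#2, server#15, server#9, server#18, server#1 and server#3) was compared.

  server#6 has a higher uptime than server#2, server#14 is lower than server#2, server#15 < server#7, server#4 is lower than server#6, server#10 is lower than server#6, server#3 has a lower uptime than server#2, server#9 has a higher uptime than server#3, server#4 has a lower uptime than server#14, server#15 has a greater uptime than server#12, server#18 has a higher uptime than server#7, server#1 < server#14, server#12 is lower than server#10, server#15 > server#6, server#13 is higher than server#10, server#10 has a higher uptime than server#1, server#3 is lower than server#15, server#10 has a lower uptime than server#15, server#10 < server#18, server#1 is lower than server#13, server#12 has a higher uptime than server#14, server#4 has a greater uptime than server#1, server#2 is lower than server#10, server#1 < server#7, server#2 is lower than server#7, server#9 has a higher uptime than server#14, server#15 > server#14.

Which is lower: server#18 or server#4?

server#4

server#4 < server#14 and server#14 < server#12 give server#4 < server#12.
With server#12 < server#10: server#4 < server#14 < server#12 < server#10.
With server#10 < server#6: server#4 < server#14 < server#12 < server#10 < server#6.
Then server#6 < server#15 extends the chain to server#15.
With server#15 < server#7: server#4 < server#14 < server#12 < server#10 < server#6 < server#15 < server#7.
Then server#7 < server#18 extends the chain to server#18.
So server#4 < server#18; server#4 is the lower of the two.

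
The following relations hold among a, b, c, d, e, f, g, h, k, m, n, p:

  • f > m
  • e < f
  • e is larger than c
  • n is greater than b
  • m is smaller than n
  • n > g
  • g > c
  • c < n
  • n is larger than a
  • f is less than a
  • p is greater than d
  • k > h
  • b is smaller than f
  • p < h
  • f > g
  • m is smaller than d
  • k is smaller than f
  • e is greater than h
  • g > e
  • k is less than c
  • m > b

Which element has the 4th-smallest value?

p

Chaining the given pairs: b < m < d < p < h < k < c < e < g < f < a < n.
The 4th smallest is p.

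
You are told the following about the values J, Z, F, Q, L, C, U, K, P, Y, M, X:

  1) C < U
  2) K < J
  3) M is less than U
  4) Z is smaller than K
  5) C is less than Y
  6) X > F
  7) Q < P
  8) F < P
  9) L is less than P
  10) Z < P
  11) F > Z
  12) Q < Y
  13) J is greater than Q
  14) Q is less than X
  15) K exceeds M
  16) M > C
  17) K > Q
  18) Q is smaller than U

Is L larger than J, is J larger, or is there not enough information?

Following every chain through L: above L we get P.
J is not reached, and no chain runs the other way from J to L.
So the given relations leave the order of L and J undetermined.

undetermined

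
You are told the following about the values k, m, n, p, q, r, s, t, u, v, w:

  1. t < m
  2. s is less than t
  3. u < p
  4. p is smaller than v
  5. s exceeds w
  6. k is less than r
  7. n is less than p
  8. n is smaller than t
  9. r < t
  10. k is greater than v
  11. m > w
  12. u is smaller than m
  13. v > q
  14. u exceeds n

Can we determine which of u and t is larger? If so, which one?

u < p < v < k < r < t, by transitivity through p, v, k, r.
So t is larger.

t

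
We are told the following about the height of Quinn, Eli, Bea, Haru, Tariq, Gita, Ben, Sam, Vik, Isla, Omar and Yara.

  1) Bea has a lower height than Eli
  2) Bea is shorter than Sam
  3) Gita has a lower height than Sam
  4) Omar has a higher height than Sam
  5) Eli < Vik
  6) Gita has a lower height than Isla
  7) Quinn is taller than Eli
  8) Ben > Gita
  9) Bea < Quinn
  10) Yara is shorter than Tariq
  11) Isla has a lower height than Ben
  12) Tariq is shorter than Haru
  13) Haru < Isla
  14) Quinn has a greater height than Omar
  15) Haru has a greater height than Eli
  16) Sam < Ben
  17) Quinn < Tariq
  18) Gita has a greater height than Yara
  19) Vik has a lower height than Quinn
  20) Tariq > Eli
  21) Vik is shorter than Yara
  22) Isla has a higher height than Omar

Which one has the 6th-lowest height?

The consecutive relations fix a unique order: Bea < Eli < Vik < Yara < Gita < Sam < Omar < Quinn < Tariq < Haru < Isla < Ben.
Counting 6 from the smallest end gives Sam.

Sam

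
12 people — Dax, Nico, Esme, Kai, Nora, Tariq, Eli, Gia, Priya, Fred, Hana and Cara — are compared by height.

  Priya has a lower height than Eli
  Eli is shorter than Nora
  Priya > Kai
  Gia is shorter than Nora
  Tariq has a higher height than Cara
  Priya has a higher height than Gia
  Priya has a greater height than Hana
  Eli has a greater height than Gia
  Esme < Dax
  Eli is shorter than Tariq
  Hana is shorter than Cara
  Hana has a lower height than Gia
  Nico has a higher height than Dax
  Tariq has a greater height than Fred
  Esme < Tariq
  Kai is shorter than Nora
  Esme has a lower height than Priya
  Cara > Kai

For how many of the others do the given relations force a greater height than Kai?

The elements the relations force above Kai are Priya, Cara, Eli, Tariq, Nora — no chain reaches any other.
That is 5.

5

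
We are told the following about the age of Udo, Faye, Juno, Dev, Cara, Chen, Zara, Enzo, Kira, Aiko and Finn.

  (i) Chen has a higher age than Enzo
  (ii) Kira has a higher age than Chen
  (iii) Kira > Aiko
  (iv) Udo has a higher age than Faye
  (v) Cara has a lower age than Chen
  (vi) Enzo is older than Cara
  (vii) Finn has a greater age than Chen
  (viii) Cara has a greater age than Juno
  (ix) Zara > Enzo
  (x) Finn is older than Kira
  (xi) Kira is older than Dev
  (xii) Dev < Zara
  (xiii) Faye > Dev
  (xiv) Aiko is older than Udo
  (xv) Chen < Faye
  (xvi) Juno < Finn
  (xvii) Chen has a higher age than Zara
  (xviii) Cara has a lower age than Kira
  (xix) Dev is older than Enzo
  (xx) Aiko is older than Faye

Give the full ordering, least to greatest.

Juno < Cara < Enzo < Dev < Zara < Chen < Faye < Udo < Aiko < Kira < Finn

The consecutive links are each given: Juno < Cara; Cara < Enzo; Enzo < Dev; Dev < Zara; Zara < Chen; Chen < Faye; Faye < Udo; Udo < Aiko; Aiko < Kira; Kira < Finn.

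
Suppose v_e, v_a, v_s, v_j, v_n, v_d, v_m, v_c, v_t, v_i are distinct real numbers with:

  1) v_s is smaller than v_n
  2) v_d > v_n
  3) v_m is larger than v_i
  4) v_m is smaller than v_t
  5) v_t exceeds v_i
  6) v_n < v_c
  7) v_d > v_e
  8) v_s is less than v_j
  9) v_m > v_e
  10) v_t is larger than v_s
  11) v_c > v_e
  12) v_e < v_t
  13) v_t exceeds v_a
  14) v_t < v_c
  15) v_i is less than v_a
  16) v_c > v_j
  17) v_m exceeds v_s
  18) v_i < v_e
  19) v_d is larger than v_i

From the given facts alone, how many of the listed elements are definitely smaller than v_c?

Directly below v_c: v_n, v_e, v_j, v_t.
One step further: v_s, v_i, v_a, v_m (8 so far).
Nothing else is reachable below v_c; 8 in all.

8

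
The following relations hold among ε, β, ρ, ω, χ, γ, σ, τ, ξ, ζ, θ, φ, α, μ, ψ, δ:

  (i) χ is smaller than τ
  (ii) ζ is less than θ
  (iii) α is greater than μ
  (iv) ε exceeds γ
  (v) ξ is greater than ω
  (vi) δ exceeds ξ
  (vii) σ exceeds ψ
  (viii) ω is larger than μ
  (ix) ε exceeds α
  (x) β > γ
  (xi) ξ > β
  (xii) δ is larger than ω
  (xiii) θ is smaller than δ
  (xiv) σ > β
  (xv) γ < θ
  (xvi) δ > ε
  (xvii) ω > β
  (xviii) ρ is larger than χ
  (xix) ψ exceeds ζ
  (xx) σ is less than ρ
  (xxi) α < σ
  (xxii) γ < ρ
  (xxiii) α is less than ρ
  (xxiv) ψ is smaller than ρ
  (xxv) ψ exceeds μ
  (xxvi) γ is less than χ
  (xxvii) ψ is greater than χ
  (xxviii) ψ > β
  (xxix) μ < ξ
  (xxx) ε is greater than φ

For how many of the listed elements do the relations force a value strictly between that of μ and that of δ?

The relations place μ below δ. An element lies strictly between them when it is forced above μ and also forced below δ.
Above μ: {α, ψ, ε, ω, ξ, σ, ρ}. Below δ: {ζ, γ, α, β, θ, φ, ε, ω, ξ}.
Intersection: {α, ε, ω, ξ} — 4.

4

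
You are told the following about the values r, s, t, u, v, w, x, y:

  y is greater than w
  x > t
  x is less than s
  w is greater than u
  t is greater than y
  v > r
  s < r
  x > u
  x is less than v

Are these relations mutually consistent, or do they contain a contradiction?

consistent

The single ordering u < w < y < t < x < s < r < v satisfies every listed relation, so no contradiction arises.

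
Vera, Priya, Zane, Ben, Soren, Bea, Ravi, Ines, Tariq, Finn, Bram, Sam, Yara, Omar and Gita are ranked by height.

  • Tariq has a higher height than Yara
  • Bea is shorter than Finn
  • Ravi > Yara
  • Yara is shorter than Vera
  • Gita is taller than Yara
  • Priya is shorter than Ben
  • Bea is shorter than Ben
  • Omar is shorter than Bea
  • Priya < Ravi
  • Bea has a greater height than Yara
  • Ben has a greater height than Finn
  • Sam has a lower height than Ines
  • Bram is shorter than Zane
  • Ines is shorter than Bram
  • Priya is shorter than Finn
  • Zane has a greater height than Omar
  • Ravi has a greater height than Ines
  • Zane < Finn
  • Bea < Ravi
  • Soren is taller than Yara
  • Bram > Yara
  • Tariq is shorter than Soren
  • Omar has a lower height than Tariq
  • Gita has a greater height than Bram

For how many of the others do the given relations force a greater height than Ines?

From Ines the given relations immediately reach Bram, Ravi.
From those, Gita, Zane — 4 in total.
From those, Finn — 5 in total.
From those, Ben — 6 in total.
No other element is forced above Ines by the given relations, so the count is 6.

6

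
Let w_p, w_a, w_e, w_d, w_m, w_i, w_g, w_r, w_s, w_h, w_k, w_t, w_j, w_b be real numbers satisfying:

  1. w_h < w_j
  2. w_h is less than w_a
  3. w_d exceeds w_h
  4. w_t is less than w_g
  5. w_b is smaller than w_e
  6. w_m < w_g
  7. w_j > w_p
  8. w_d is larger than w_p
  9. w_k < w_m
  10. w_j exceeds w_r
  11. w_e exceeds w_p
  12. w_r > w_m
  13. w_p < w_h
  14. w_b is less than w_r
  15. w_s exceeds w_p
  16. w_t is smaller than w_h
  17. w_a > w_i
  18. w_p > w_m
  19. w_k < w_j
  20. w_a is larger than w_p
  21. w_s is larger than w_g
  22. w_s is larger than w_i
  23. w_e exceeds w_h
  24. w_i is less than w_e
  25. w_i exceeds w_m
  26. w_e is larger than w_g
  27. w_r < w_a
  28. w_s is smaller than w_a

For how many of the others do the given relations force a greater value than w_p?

6

From w_p the given relations immediately reach w_h, w_d, w_s, w_a, w_j, w_e.
Nothing else is reachable above w_p; 6 in all.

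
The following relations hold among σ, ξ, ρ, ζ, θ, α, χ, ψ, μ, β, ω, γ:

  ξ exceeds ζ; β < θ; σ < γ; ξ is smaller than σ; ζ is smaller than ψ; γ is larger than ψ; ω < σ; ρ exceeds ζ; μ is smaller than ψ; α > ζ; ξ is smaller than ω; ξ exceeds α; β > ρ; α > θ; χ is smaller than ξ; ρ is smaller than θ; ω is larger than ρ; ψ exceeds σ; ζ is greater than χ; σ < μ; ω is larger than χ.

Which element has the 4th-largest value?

σ

The consecutive relations fix a unique order: χ < ζ < ρ < β < θ < α < ξ < ω < σ < μ < ψ < γ.
Counting 4 from the largest end gives σ.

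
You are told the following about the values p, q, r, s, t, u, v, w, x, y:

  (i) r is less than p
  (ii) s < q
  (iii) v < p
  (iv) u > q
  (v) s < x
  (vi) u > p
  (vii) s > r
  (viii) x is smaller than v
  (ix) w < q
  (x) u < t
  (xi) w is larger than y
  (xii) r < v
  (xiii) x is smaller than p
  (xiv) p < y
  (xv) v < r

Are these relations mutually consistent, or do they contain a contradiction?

Chaining the given relations yields r < s < x < v, so r < v. But one relation states v < r. These cannot both hold.

inconsistent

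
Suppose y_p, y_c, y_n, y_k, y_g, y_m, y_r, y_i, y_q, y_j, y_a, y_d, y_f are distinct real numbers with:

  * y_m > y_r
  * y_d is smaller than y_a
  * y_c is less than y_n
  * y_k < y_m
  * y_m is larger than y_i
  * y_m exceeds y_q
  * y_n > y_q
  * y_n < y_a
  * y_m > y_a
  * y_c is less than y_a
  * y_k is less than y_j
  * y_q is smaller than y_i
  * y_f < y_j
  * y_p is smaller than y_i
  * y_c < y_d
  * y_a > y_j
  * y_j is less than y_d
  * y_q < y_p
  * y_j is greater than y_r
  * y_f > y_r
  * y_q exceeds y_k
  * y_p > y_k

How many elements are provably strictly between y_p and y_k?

1

Chaining upward from y_k reaches: y_q, y_j, y_n, y_d, y_a, y_i, y_m.
Chaining downward from y_p reaches: y_q.
Strictly between y_k and y_p are those in both lists: y_q — 1 element.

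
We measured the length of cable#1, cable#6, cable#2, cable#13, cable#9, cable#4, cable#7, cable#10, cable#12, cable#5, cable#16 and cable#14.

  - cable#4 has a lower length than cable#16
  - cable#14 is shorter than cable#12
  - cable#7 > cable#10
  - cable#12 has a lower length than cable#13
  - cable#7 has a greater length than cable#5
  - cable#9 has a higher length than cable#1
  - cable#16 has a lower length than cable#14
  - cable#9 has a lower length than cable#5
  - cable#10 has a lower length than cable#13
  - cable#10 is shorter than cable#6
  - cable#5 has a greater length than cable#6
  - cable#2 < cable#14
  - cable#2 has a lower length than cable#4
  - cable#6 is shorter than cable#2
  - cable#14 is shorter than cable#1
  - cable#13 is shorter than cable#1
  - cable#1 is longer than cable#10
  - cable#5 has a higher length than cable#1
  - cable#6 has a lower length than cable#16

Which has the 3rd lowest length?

cable#2

Piecing the relations together gives one ordering: cable#10 < cable#6 < cable#2 < cable#4 < cable#16 < cable#14 < cable#12 < cable#13 < cable#1 < cable#9 < cable#5 < cable#7.
Counting 3 from the smallest end gives cable#2.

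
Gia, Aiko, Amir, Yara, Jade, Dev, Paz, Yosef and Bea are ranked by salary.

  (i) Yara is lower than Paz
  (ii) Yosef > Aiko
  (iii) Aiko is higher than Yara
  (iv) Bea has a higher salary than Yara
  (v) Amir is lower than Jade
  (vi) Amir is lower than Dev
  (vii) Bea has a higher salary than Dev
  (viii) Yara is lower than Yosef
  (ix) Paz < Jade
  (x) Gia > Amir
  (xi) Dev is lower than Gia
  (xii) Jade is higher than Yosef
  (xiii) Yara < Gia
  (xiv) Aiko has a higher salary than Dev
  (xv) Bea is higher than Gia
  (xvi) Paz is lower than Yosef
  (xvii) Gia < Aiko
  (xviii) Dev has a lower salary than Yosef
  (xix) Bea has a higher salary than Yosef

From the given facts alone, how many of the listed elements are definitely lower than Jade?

7

The elements the relations force below Jade are Amir, Dev, Yara, Gia, Aiko, Paz, Yosef — no chain reaches any other.
That is 7.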